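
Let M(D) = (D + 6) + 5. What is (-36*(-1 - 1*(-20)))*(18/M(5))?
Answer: -1539/2 ≈ -769.50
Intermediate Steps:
M(D) = 11 + D (M(D) = (6 + D) + 5 = 11 + D)
(-36*(-1 - 1*(-20)))*(18/M(5)) = (-36*(-1 - 1*(-20)))*(18/(11 + 5)) = (-36*(-1 + 20))*(18/16) = (-36*19)*(18*(1/16)) = -684*9/8 = -1539/2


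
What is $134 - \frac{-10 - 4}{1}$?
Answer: $148$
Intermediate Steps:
$134 - \frac{-10 - 4}{1} = 134 - 1 \left(-14\right) = 134 - -14 = 134 + 14 = 148$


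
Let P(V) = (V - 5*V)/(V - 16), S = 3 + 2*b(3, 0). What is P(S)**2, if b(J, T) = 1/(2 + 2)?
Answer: 784/625 ≈ 1.2544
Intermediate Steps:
b(J, T) = 1/4
S = 7/2 (S = 3 + 2*(1/4) = 3 + 1/2 = 7/2 ≈ 3.5000)
P(V) = -4*V/(-16 + V) (P(V) = (-4*V)/(-16 + V) = -4*V/(-16 + V))
P(S)**2 = (-4*7/2/(-16 + 7/2))**2 = (-4*7/2/(-25/2))**2 = (-4*7/2*(-2/25))**2 = (28/25)**2 = 784/625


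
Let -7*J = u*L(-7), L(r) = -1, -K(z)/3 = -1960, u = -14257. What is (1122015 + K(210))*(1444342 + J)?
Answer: 11387382441615/7 ≈ 1.6268e+12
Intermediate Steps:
K(z) = 5880 (K(z) = -3*(-1960) = 5880)
J = -14257/7 (J = -(-14257)*(-1)/7 = -⅐*14257 = -14257/7 ≈ -2036.7)
(1122015 + K(210))*(1444342 + J) = (1122015 + 5880)*(1444342 - 14257/7) = 1127895*(10096137/7) = 11387382441615/7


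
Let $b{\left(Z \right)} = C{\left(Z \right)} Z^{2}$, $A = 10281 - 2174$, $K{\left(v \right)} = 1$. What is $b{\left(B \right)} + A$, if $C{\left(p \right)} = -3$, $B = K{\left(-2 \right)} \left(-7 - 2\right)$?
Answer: $7864$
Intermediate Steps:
$A = 8107$
$B = -9$ ($B = 1 \left(-7 - 2\right) = 1 \left(-9\right) = -9$)
$b{\left(Z \right)} = - 3 Z^{2}$
$b{\left(B \right)} + A = - 3 \left(-9\right)^{2} + 8107 = \left(-3\right) 81 + 8107 = -243 + 8107 = 7864$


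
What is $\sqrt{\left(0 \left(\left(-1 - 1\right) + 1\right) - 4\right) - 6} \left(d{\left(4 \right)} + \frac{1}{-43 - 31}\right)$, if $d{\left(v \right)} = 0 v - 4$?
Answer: $- \frac{297 i \sqrt{10}}{74} \approx - 12.692 i$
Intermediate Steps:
$d{\left(v \right)} = -4$ ($d{\left(v \right)} = 0 - 4 = -4$)
$\sqrt{\left(0 \left(\left(-1 - 1\right) + 1\right) - 4\right) - 6} \left(d{\left(4 \right)} + \frac{1}{-43 - 31}\right) = \sqrt{\left(0 \left(\left(-1 - 1\right) + 1\right) - 4\right) - 6} \left(-4 + \frac{1}{-43 - 31}\right) = \sqrt{\left(0 \left(-2 + 1\right) - 4\right) - 6} \left(-4 + \frac{1}{-74}\right) = \sqrt{\left(0 \left(-1\right) - 4\right) - 6} \left(-4 - \frac{1}{74}\right) = \sqrt{\left(0 - 4\right) - 6} \left(- \frac{297}{74}\right) = \sqrt{-4 - 6} \left(- \frac{297}{74}\right) = \sqrt{-10} \left(- \frac{297}{74}\right) = i \sqrt{10} \left(- \frac{297}{74}\right) = - \frac{297 i \sqrt{10}}{74}$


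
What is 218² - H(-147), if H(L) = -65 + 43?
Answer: 47546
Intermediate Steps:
H(L) = -22
218² - H(-147) = 218² - 1*(-22) = 47524 + 22 = 47546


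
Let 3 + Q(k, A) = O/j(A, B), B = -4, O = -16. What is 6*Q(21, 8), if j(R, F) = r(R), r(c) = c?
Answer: -30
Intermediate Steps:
j(R, F) = R
Q(k, A) = -3 - 16/A
6*Q(21, 8) = 6*(-3 - 16/8) = 6*(-3 - 16*⅛) = 6*(-3 - 2) = 6*(-5) = -30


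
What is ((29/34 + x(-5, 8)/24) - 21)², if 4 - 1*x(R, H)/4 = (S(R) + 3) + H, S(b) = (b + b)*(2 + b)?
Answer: 1800964/2601 ≈ 692.41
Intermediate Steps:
S(b) = 2*b*(2 + b) (S(b) = (2*b)*(2 + b) = 2*b*(2 + b))
x(R, H) = 4 - 4*H - 8*R*(2 + R) (x(R, H) = 16 - 4*((2*R*(2 + R) + 3) + H) = 16 - 4*((3 + 2*R*(2 + R)) + H) = 16 - 4*(3 + H + 2*R*(2 + R)) = 16 + (-12 - 4*H - 8*R*(2 + R)) = 4 - 4*H - 8*R*(2 + R))
((29/34 + x(-5, 8)/24) - 21)² = ((29/34 + (4 - 4*8 - 8*(-5)*(2 - 5))/24) - 21)² = ((29*(1/34) + (4 - 32 - 8*(-5)*(-3))*(1/24)) - 21)² = ((29/34 + (4 - 32 - 120)*(1/24)) - 21)² = ((29/34 - 148*1/24) - 21)² = ((29/34 - 37/6) - 21)² = (-271/51 - 21)² = (-1342/51)² = 1800964/2601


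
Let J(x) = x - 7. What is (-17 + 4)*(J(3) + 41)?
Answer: -481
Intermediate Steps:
J(x) = -7 + x
(-17 + 4)*(J(3) + 41) = (-17 + 4)*((-7 + 3) + 41) = -13*(-4 + 41) = -13*37 = -481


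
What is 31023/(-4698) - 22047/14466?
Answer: -568267/69919 ≈ -8.1275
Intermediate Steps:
31023/(-4698) - 22047/14466 = 31023*(-1/4698) - 22047*1/14466 = -383/58 - 7349/4822 = -568267/69919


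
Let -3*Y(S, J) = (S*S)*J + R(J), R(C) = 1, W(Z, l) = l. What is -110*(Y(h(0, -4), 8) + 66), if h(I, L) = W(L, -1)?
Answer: -6930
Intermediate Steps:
h(I, L) = -1
Y(S, J) = -1/3 - J*S**2/3 (Y(S, J) = -((S*S)*J + 1)/3 = -(S**2*J + 1)/3 = -(J*S**2 + 1)/3 = -(1 + J*S**2)/3 = -1/3 - J*S**2/3)
-110*(Y(h(0, -4), 8) + 66) = -110*((-1/3 - 1/3*8*(-1)**2) + 66) = -110*((-1/3 - 1/3*8*1) + 66) = -110*((-1/3 - 8/3) + 66) = -110*(-3 + 66) = -110*63 = -6930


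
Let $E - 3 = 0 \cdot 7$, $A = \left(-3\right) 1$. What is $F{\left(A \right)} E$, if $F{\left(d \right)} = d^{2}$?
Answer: $27$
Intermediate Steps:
$A = -3$
$E = 3$ ($E = 3 + 0 \cdot 7 = 3 + 0 = 3$)
$F{\left(A \right)} E = \left(-3\right)^{2} \cdot 3 = 9 \cdot 3 = 27$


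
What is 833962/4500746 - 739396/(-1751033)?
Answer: 2394064286081/3940477385309 ≈ 0.60756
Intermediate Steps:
833962/4500746 - 739396/(-1751033) = 833962*(1/4500746) - 739396*(-1/1751033) = 416981/2250373 + 739396/1751033 = 2394064286081/3940477385309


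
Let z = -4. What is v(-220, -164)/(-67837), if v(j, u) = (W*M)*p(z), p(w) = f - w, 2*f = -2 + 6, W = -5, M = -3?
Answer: -90/67837 ≈ -0.0013267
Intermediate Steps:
f = 2 (f = (-2 + 6)/2 = (½)*4 = 2)
p(w) = 2 - w
v(j, u) = 90 (v(j, u) = (-5*(-3))*(2 - 1*(-4)) = 15*(2 + 4) = 15*6 = 90)
v(-220, -164)/(-67837) = 90/(-67837) = 90*(-1/67837) = -90/67837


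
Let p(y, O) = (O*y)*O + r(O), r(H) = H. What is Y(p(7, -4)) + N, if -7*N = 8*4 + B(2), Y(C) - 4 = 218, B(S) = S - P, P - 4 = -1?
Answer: 1523/7 ≈ 217.57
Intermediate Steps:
P = 3 (P = 4 - 1 = 3)
p(y, O) = O + y*O² (p(y, O) = (O*y)*O + O = y*O² + O = O + y*O²)
B(S) = -3 + S (B(S) = S - 1*3 = S - 3 = -3 + S)
Y(C) = 222 (Y(C) = 4 + 218 = 222)
N = -31/7 (N = -(8*4 + (-3 + 2))/7 = -(32 - 1)/7 = -⅐*31 = -31/7 ≈ -4.4286)
Y(p(7, -4)) + N = 222 - 31/7 = 1523/7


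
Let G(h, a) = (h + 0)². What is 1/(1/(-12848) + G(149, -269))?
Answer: 12848/285238447 ≈ 4.5043e-5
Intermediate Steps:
G(h, a) = h²
1/(1/(-12848) + G(149, -269)) = 1/(1/(-12848) + 149²) = 1/(-1/12848 + 22201) = 1/(285238447/12848) = 12848/285238447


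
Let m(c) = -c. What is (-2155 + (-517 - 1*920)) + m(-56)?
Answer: -3536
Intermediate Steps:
(-2155 + (-517 - 1*920)) + m(-56) = (-2155 + (-517 - 1*920)) - 1*(-56) = (-2155 + (-517 - 920)) + 56 = (-2155 - 1437) + 56 = -3592 + 56 = -3536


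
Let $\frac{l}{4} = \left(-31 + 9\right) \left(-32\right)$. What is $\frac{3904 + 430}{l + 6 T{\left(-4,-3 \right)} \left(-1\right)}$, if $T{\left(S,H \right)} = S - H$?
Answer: $\frac{2167}{1411} \approx 1.5358$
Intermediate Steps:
$l = 2816$ ($l = 4 \left(-31 + 9\right) \left(-32\right) = 4 \left(\left(-22\right) \left(-32\right)\right) = 4 \cdot 704 = 2816$)
$\frac{3904 + 430}{l + 6 T{\left(-4,-3 \right)} \left(-1\right)} = \frac{3904 + 430}{2816 + 6 \left(-4 - -3\right) \left(-1\right)} = \frac{4334}{2816 + 6 \left(-4 + 3\right) \left(-1\right)} = \frac{4334}{2816 + 6 \left(-1\right) \left(-1\right)} = \frac{4334}{2816 - -6} = \frac{4334}{2816 + 6} = \frac{4334}{2822} = 4334 \cdot \frac{1}{2822} = \frac{2167}{1411}$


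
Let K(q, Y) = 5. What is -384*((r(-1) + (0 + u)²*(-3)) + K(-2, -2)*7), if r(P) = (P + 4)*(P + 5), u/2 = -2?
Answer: 384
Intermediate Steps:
u = -4 (u = 2*(-2) = -4)
r(P) = (4 + P)*(5 + P)
-384*((r(-1) + (0 + u)²*(-3)) + K(-2, -2)*7) = -384*(((20 + (-1)² + 9*(-1)) + (0 - 4)²*(-3)) + 5*7) = -384*(((20 + 1 - 9) + (-4)²*(-3)) + 35) = -384*((12 + 16*(-3)) + 35) = -384*((12 - 48) + 35) = -384*(-36 + 35) = -384*(-1) = 384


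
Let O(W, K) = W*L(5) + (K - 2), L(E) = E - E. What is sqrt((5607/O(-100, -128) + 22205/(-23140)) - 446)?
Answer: I*sqrt(65605897435)/11570 ≈ 22.138*I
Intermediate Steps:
L(E) = 0
O(W, K) = -2 + K (O(W, K) = W*0 + (K - 2) = 0 + (-2 + K) = -2 + K)
sqrt((5607/O(-100, -128) + 22205/(-23140)) - 446) = sqrt((5607/(-2 - 128) + 22205/(-23140)) - 446) = sqrt((5607/(-130) + 22205*(-1/23140)) - 446) = sqrt((5607*(-1/130) - 4441/4628) - 446) = sqrt((-5607/130 - 4441/4628) - 446) = sqrt(-1020251/23140 - 446) = sqrt(-11340691/23140) = I*sqrt(65605897435)/11570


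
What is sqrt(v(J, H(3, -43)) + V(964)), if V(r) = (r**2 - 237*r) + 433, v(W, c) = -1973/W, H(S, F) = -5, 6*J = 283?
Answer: 5*sqrt(2246397683)/283 ≈ 837.39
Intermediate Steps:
J = 283/6 (J = (1/6)*283 = 283/6 ≈ 47.167)
V(r) = 433 + r**2 - 237*r
sqrt(v(J, H(3, -43)) + V(964)) = sqrt(-1973/283/6 + (433 + 964**2 - 237*964)) = sqrt(-1973*6/283 + (433 + 929296 - 228468)) = sqrt(-11838/283 + 701261) = sqrt(198445025/283) = 5*sqrt(2246397683)/283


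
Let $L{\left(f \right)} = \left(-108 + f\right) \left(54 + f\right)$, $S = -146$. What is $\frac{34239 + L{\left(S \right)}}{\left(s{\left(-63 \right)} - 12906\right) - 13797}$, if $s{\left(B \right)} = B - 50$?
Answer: $- \frac{57607}{26816} \approx -2.1482$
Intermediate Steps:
$s{\left(B \right)} = -50 + B$ ($s{\left(B \right)} = B - 50 = -50 + B$)
$\frac{34239 + L{\left(S \right)}}{\left(s{\left(-63 \right)} - 12906\right) - 13797} = \frac{34239 - \left(-2052 - 21316\right)}{\left(\left(-50 - 63\right) - 12906\right) - 13797} = \frac{34239 + \left(-5832 + 21316 + 7884\right)}{\left(-113 - 12906\right) - 13797} = \frac{34239 + 23368}{-13019 - 13797} = \frac{57607}{-26816} = 57607 \left(- \frac{1}{26816}\right) = - \frac{57607}{26816}$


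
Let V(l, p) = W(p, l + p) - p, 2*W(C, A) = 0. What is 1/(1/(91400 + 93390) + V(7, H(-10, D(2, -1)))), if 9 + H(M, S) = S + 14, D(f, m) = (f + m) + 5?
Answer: -184790/2032689 ≈ -0.090909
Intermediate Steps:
W(C, A) = 0 (W(C, A) = (½)*0 = 0)
D(f, m) = 5 + f + m
H(M, S) = 5 + S (H(M, S) = -9 + (S + 14) = -9 + (14 + S) = 5 + S)
V(l, p) = -p (V(l, p) = 0 - p = -p)
1/(1/(91400 + 93390) + V(7, H(-10, D(2, -1)))) = 1/(1/(91400 + 93390) - (5 + (5 + 2 - 1))) = 1/(1/184790 - (5 + 6)) = 1/(1/184790 - 1*11) = 1/(1/184790 - 11) = 1/(-2032689/184790) = -184790/2032689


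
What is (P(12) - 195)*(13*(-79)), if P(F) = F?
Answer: 187941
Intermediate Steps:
(P(12) - 195)*(13*(-79)) = (12 - 195)*(13*(-79)) = -183*(-1027) = 187941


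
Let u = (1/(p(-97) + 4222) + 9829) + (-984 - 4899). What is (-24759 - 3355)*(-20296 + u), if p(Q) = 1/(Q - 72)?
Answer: 327978002185034/713517 ≈ 4.5966e+8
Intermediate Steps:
p(Q) = 1/(-72 + Q)
u = 2815538251/713517 (u = (1/(1/(-72 - 97) + 4222) + 9829) + (-984 - 4899) = (1/(1/(-169) + 4222) + 9829) - 5883 = (1/(-1/169 + 4222) + 9829) - 5883 = (1/(713517/169) + 9829) - 5883 = (169/713517 + 9829) - 5883 = 7013158762/713517 - 5883 = 2815538251/713517 ≈ 3946.0)
(-24759 - 3355)*(-20296 + u) = (-24759 - 3355)*(-20296 + 2815538251/713517) = -28114*(-11666002781/713517) = 327978002185034/713517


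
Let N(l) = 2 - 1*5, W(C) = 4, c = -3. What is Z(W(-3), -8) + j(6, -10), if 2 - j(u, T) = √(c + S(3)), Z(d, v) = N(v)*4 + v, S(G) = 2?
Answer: -18 - I ≈ -18.0 - 1.0*I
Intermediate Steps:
N(l) = -3 (N(l) = 2 - 5 = -3)
Z(d, v) = -12 + v (Z(d, v) = -3*4 + v = -12 + v)
j(u, T) = 2 - I (j(u, T) = 2 - √(-3 + 2) = 2 - √(-1) = 2 - I)
Z(W(-3), -8) + j(6, -10) = (-12 - 8) + (2 - I) = -20 + (2 - I) = -18 - I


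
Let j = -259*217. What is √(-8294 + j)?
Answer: I*√64497 ≈ 253.96*I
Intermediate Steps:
j = -56203
√(-8294 + j) = √(-8294 - 56203) = √(-64497) = I*√64497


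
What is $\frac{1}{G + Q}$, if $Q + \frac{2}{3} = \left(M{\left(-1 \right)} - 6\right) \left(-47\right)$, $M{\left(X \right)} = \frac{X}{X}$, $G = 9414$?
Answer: $\frac{3}{28945} \approx 0.00010364$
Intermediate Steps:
$M{\left(X \right)} = 1$
$Q = \frac{703}{3}$ ($Q = - \frac{2}{3} + \left(1 - 6\right) \left(-47\right) = - \frac{2}{3} - -235 = - \frac{2}{3} + 235 = \frac{703}{3} \approx 234.33$)
$\frac{1}{G + Q} = \frac{1}{9414 + \frac{703}{3}} = \frac{1}{\frac{28945}{3}} = \frac{3}{28945}$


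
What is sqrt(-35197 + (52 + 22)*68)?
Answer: I*sqrt(30165) ≈ 173.68*I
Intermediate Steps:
sqrt(-35197 + (52 + 22)*68) = sqrt(-35197 + 74*68) = sqrt(-35197 + 5032) = sqrt(-30165) = I*sqrt(30165)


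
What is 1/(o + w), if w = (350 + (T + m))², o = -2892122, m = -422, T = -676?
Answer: -1/2332618 ≈ -4.2870e-7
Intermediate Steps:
w = 559504 (w = (350 + (-676 - 422))² = (350 - 1098)² = (-748)² = 559504)
1/(o + w) = 1/(-2892122 + 559504) = 1/(-2332618) = -1/2332618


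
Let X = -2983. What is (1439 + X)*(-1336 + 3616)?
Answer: -3520320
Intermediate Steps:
(1439 + X)*(-1336 + 3616) = (1439 - 2983)*(-1336 + 3616) = -1544*2280 = -3520320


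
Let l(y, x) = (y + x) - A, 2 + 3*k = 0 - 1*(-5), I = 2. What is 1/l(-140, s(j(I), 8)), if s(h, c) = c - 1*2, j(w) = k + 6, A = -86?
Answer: -1/48 ≈ -0.020833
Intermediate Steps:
k = 1 (k = -⅔ + (0 - 1*(-5))/3 = -⅔ + (0 + 5)/3 = -⅔ + (⅓)*5 = -⅔ + 5/3 = 1)
j(w) = 7 (j(w) = 1 + 6 = 7)
s(h, c) = -2 + c (s(h, c) = c - 2 = -2 + c)
l(y, x) = 86 + x + y (l(y, x) = (y + x) - 1*(-86) = (x + y) + 86 = 86 + x + y)
1/l(-140, s(j(I), 8)) = 1/(86 + (-2 + 8) - 140) = 1/(86 + 6 - 140) = 1/(-48) = -1/48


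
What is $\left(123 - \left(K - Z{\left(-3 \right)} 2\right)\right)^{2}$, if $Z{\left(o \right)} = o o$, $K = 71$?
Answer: $4900$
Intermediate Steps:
$Z{\left(o \right)} = o^{2}$
$\left(123 - \left(K - Z{\left(-3 \right)} 2\right)\right)^{2} = \left(123 - \left(71 - \left(-3\right)^{2} \cdot 2\right)\right)^{2} = \left(123 + \left(9 \cdot 2 - 71\right)\right)^{2} = \left(123 + \left(18 - 71\right)\right)^{2} = \left(123 - 53\right)^{2} = 70^{2} = 4900$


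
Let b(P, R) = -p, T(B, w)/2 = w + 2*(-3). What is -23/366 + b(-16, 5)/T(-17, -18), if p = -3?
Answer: -367/2928 ≈ -0.12534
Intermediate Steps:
T(B, w) = -12 + 2*w (T(B, w) = 2*(w + 2*(-3)) = 2*(w - 6) = 2*(-6 + w) = -12 + 2*w)
b(P, R) = 3 (b(P, R) = -1*(-3) = 3)
-23/366 + b(-16, 5)/T(-17, -18) = -23/366 + 3/(-12 + 2*(-18)) = -23*1/366 + 3/(-12 - 36) = -23/366 + 3/(-48) = -23/366 + 3*(-1/48) = -23/366 - 1/16 = -367/2928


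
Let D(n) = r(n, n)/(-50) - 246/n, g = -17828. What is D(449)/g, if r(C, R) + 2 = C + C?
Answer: 103651/100059650 ≈ 0.0010359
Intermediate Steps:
r(C, R) = -2 + 2*C (r(C, R) = -2 + (C + C) = -2 + 2*C)
D(n) = 1/25 - 246/n - n/25 (D(n) = (-2 + 2*n)/(-50) - 246/n = (-2 + 2*n)*(-1/50) - 246/n = (1/25 - n/25) - 246/n = 1/25 - 246/n - n/25)
D(449)/g = ((1/25)*(-6150 + 449*(1 - 1*449))/449)/(-17828) = ((1/25)*(1/449)*(-6150 + 449*(1 - 449)))*(-1/17828) = ((1/25)*(1/449)*(-6150 + 449*(-448)))*(-1/17828) = ((1/25)*(1/449)*(-6150 - 201152))*(-1/17828) = ((1/25)*(1/449)*(-207302))*(-1/17828) = -207302/11225*(-1/17828) = 103651/100059650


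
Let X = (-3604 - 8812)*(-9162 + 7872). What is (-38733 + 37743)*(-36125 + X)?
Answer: -15820709850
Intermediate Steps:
X = 16016640 (X = -12416*(-1290) = 16016640)
(-38733 + 37743)*(-36125 + X) = (-38733 + 37743)*(-36125 + 16016640) = -990*15980515 = -15820709850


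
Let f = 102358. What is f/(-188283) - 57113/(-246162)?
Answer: -687773477/2207053326 ≈ -0.31163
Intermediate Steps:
f/(-188283) - 57113/(-246162) = 102358/(-188283) - 57113/(-246162) = 102358*(-1/188283) - 57113*(-1/246162) = -102358/188283 + 8159/35166 = -687773477/2207053326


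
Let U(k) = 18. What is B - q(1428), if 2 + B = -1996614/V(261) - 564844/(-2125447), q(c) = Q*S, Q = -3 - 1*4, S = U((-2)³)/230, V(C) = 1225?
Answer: -97676084622839/59884469225 ≈ -1631.1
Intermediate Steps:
S = 9/115 (S = 18/230 = 18*(1/230) = 9/115 ≈ 0.078261)
Q = -7 (Q = -3 - 4 = -7)
q(c) = -63/115 (q(c) = -7*9/115 = -63/115)
B = -4248212647708/2603672575 (B = -2 + (-1996614/1225 - 564844/(-2125447)) = -2 + (-1996614*1/1225 - 564844*(-1/2125447)) = -2 + (-1996614/1225 + 564844/2125447) = -2 - 4243005302558/2603672575 = -4248212647708/2603672575 ≈ -1631.6)
B - q(1428) = -4248212647708/2603672575 - 1*(-63/115) = -4248212647708/2603672575 + 63/115 = -97676084622839/59884469225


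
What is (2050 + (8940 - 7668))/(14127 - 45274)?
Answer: -3322/31147 ≈ -0.10666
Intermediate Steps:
(2050 + (8940 - 7668))/(14127 - 45274) = (2050 + 1272)/(-31147) = 3322*(-1/31147) = -3322/31147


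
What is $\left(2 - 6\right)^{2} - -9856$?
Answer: $9872$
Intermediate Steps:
$\left(2 - 6\right)^{2} - -9856 = \left(-4\right)^{2} + 9856 = 16 + 9856 = 9872$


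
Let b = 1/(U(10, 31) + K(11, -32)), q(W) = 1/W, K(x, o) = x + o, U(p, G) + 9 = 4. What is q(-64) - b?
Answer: 19/832 ≈ 0.022837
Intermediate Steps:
U(p, G) = -5 (U(p, G) = -9 + 4 = -5)
K(x, o) = o + x
b = -1/26 (b = 1/(-5 + (-32 + 11)) = 1/(-5 - 21) = 1/(-26) = -1/26 ≈ -0.038462)
q(-64) - b = 1/(-64) - 1*(-1/26) = -1/64 + 1/26 = 19/832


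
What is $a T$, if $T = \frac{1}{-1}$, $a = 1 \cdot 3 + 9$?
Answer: $-12$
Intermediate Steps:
$a = 12$ ($a = 3 + 9 = 12$)
$T = -1$
$a T = 12 \left(-1\right) = -12$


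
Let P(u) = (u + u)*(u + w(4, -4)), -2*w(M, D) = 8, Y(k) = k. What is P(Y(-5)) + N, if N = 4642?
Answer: 4732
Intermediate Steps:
w(M, D) = -4 (w(M, D) = -½*8 = -4)
P(u) = 2*u*(-4 + u) (P(u) = (u + u)*(u - 4) = (2*u)*(-4 + u) = 2*u*(-4 + u))
P(Y(-5)) + N = 2*(-5)*(-4 - 5) + 4642 = 2*(-5)*(-9) + 4642 = 90 + 4642 = 4732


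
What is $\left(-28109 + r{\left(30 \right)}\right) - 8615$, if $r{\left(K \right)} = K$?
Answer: $-36694$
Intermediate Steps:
$\left(-28109 + r{\left(30 \right)}\right) - 8615 = \left(-28109 + 30\right) - 8615 = -28079 - 8615 = -36694$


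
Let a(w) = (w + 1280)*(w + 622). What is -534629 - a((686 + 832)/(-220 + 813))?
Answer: -469685056333/351649 ≈ -1.3357e+6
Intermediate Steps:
a(w) = (622 + w)*(1280 + w) (a(w) = (1280 + w)*(622 + w) = (622 + w)*(1280 + w))
-534629 - a((686 + 832)/(-220 + 813)) = -534629 - (796160 + ((686 + 832)/(-220 + 813))² + 1902*((686 + 832)/(-220 + 813))) = -534629 - (796160 + (1518/593)² + 1902*(1518/593)) = -534629 - (796160 + 2304324/351649 + 2887236/593) = -534629 - 1*281683303112/351649 = -534629 - 281683303112/351649 = -469685056333/351649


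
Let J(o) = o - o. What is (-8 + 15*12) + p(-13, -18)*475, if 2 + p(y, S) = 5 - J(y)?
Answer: 1597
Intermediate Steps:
J(o) = 0
p(y, S) = 3 (p(y, S) = -2 + (5 - 1*0) = -2 + (5 + 0) = -2 + 5 = 3)
(-8 + 15*12) + p(-13, -18)*475 = (-8 + 15*12) + 3*475 = (-8 + 180) + 1425 = 172 + 1425 = 1597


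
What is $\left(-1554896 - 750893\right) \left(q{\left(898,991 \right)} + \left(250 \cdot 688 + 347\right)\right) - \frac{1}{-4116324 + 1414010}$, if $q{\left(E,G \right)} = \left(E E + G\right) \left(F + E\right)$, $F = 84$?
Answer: $- \frac{4941369284905950655801}{2702314} \approx -1.8286 \cdot 10^{15}$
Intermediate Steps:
$q{\left(E,G \right)} = \left(84 + E\right) \left(G + E^{2}\right)$ ($q{\left(E,G \right)} = \left(E E + G\right) \left(84 + E\right) = \left(E^{2} + G\right) \left(84 + E\right) = \left(G + E^{2}\right) \left(84 + E\right) = \left(84 + E\right) \left(G + E^{2}\right)$)
$\left(-1554896 - 750893\right) \left(q{\left(898,991 \right)} + \left(250 \cdot 688 + 347\right)\right) - \frac{1}{-4116324 + 1414010} = \left(-1554896 - 750893\right) \left(\left(898^{3} + 84 \cdot 991 + 84 \cdot 898^{2} + 898 \cdot 991\right) + \left(250 \cdot 688 + 347\right)\right) - \frac{1}{-4116324 + 1414010} = - 2305789 \left(\left(724150792 + 83244 + 84 \cdot 806404 + 889918\right) + \left(172000 + 347\right)\right) - \frac{1}{-2702314} = - 2305789 \left(\left(724150792 + 83244 + 67737936 + 889918\right) + 172347\right) - - \frac{1}{2702314} = - 2305789 \left(792861890 + 172347\right) + \frac{1}{2702314} = \left(-2305789\right) 793034237 + \frac{1}{2702314} = -1828569620297993 + \frac{1}{2702314} = - \frac{4941369284905950655801}{2702314}$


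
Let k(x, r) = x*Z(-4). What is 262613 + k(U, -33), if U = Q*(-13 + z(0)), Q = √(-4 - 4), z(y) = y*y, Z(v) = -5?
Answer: 262613 + 130*I*√2 ≈ 2.6261e+5 + 183.85*I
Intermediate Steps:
z(y) = y²
Q = 2*I*√2 (Q = √(-8) = 2*I*√2 ≈ 2.8284*I)
U = -26*I*√2 (U = (2*I*√2)*(-13 + 0²) = (2*I*√2)*(-13 + 0) = (2*I*√2)*(-13) = -26*I*√2 ≈ -36.77*I)
k(x, r) = -5*x (k(x, r) = x*(-5) = -5*x)
262613 + k(U, -33) = 262613 - (-130)*I*√2 = 262613 + 130*I*√2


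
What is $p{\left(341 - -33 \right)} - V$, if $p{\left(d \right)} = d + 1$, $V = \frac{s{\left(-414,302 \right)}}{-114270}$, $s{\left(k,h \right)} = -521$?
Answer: $\frac{42850729}{114270} \approx 375.0$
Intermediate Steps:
$V = \frac{521}{114270}$ ($V = - \frac{521}{-114270} = \left(-521\right) \left(- \frac{1}{114270}\right) = \frac{521}{114270} \approx 0.0045594$)
$p{\left(d \right)} = 1 + d$
$p{\left(341 - -33 \right)} - V = \left(1 + \left(341 - -33\right)\right) - \frac{521}{114270} = \left(1 + \left(341 + 33\right)\right) - \frac{521}{114270} = \left(1 + 374\right) - \frac{521}{114270} = 375 - \frac{521}{114270} = \frac{42850729}{114270}$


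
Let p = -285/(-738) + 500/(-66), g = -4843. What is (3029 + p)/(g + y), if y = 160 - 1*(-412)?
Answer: -2725673/3852442 ≈ -0.70752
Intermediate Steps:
y = 572 (y = 160 + 412 = 572)
p = -6485/902 (p = -285*(-1/738) + 500*(-1/66) = 95/246 - 250/33 = -6485/902 ≈ -7.1896)
(3029 + p)/(g + y) = (3029 - 6485/902)/(-4843 + 572) = (2725673/902)/(-4271) = (2725673/902)*(-1/4271) = -2725673/3852442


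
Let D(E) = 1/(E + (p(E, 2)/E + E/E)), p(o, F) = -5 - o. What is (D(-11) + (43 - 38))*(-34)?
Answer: -9673/58 ≈ -166.78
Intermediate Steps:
D(E) = 1/(1 + E + (-5 - E)/E) (D(E) = 1/(E + ((-5 - E)/E + E/E)) = 1/(E + ((-5 - E)/E + 1)) = 1/(E + (1 + (-5 - E)/E)) = 1/(1 + E + (-5 - E)/E))
(D(-11) + (43 - 38))*(-34) = (-11/(-5 + (-11)**2) + (43 - 38))*(-34) = (-11/(-5 + 121) + 5)*(-34) = (-11/116 + 5)*(-34) = (569/116)*(-34) = -9673/58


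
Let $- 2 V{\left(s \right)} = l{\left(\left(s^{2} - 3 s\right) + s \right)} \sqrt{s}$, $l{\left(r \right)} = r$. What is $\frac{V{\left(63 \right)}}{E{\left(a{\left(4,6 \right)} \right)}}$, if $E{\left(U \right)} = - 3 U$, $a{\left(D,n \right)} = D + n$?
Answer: $\frac{3843 \sqrt{7}}{20} \approx 508.38$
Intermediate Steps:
$V{\left(s \right)} = - \frac{\sqrt{s} \left(s^{2} - 2 s\right)}{2}$ ($V{\left(s \right)} = - \frac{\left(\left(s^{2} - 3 s\right) + s\right) \sqrt{s}}{2} = - \frac{\left(s^{2} - 2 s\right) \sqrt{s}}{2} = - \frac{\sqrt{s} \left(s^{2} - 2 s\right)}{2}$)
$\frac{V{\left(63 \right)}}{E{\left(a{\left(4,6 \right)} \right)}} = \frac{\frac{1}{2} \cdot 63^{\frac{3}{2}} \left(2 - 63\right)}{\left(-3\right) \left(4 + 6\right)} = \frac{\frac{1}{2} \cdot 189 \sqrt{7} \left(2 - 63\right)}{\left(-3\right) 10} = \frac{\frac{1}{2} \cdot 189 \sqrt{7} \left(-61\right)}{-30} = - \frac{11529 \sqrt{7}}{2} \left(- \frac{1}{30}\right) = \frac{3843 \sqrt{7}}{20}$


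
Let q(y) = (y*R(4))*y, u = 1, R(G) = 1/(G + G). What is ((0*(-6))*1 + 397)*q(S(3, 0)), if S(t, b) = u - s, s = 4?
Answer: 3573/8 ≈ 446.63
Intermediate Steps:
R(G) = 1/(2*G)
S(t, b) = -3 (S(t, b) = 1 - 1*4 = 1 - 4 = -3)
q(y) = y²/8 (q(y) = (y*((½)/4))*y = (y*((½)*(¼)))*y = (y*(⅛))*y = (y/8)*y = y²/8)
((0*(-6))*1 + 397)*q(S(3, 0)) = ((0*(-6))*1 + 397)*((⅛)*(-3)²) = (0*1 + 397)*((⅛)*9) = (0 + 397)*(9/8) = 397*(9/8) = 3573/8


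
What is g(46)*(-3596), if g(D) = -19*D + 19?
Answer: 3074580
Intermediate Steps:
g(D) = 19 - 19*D
g(46)*(-3596) = (19 - 19*46)*(-3596) = (19 - 874)*(-3596) = -855*(-3596) = 3074580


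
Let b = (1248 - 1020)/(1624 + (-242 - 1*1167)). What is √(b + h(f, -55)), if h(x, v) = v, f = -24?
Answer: I*√2493355/215 ≈ 7.3444*I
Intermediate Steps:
b = 228/215 (b = 228/(1624 + (-242 - 1167)) = 228/(1624 - 1409) = 228/215 ≈ 1.0605)
√(b + h(f, -55)) = √(228/215 - 55) = √(-11597/215) = I*√2493355/215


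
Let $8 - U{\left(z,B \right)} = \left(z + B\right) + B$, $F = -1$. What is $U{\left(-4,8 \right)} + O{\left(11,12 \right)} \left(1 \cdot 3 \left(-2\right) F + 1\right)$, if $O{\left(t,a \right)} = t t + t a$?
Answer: $1767$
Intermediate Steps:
$U{\left(z,B \right)} = 8 - z - 2 B$ ($U{\left(z,B \right)} = 8 - \left(\left(z + B\right) + B\right) = 8 - \left(\left(B + z\right) + B\right) = 8 - \left(z + 2 B\right) = 8 - z - 2 B$)
$O{\left(t,a \right)} = t^{2} + a t$
$U{\left(-4,8 \right)} + O{\left(11,12 \right)} \left(1 \cdot 3 \left(-2\right) F + 1\right) = \left(8 - -4 - 16\right) + 11 \left(12 + 11\right) \left(1 \cdot 3 \left(-2\right) \left(-1\right) + 1\right) = \left(8 + 4 - 16\right) + 11 \cdot 23 \left(1 \left(\left(-6\right) \left(-1\right)\right) + 1\right) = -4 + 253 \left(1 \cdot 6 + 1\right) = -4 + 253 \left(6 + 1\right) = -4 + 253 \cdot 7 = -4 + 1771 = 1767$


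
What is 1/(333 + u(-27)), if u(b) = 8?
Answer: 1/341 ≈ 0.0029326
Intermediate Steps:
1/(333 + u(-27)) = 1/(333 + 8) = 1/341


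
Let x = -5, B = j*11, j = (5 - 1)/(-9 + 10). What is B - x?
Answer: 49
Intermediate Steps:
j = 4 (j = 4/1 = 4*1 = 4)
B = 44 (B = 4*11 = 44)
B - x = 44 - 1*(-5) = 44 + 5 = 49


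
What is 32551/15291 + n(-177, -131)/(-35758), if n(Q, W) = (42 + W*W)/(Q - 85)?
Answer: 305220219469/143255201436 ≈ 2.1306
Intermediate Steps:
n(Q, W) = (42 + W**2)/(-85 + Q)
32551/15291 + n(-177, -131)/(-35758) = 32551/15291 + ((42 + (-131)**2)/(-85 - 177))/(-35758) = 32551*(1/15291) + ((42 + 17161)/(-262))*(-1/35758) = 32551/15291 - 1/262*17203*(-1/35758) = 32551/15291 - 17203/262*(-1/35758) = 32551/15291 + 17203/9368596 = 305220219469/143255201436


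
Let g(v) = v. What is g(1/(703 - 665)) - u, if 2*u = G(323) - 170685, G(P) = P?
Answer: 3236879/38 ≈ 85181.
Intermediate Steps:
u = -85181 (u = (323 - 170685)/2 = (½)*(-170362) = -85181)
g(1/(703 - 665)) - u = 1/(703 - 665) - 1*(-85181) = 1/38 + 85181 = 3236879/38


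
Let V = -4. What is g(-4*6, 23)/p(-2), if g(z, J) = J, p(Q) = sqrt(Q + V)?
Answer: -23*I*sqrt(6)/6 ≈ -9.3897*I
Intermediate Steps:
p(Q) = sqrt(-4 + Q) (p(Q) = sqrt(Q - 4) = sqrt(-4 + Q))
g(-4*6, 23)/p(-2) = 23/(sqrt(-4 - 2)) = 23/(sqrt(-6)) = 23/((I*sqrt(6))) = 23*(-I*sqrt(6)/6) = -23*I*sqrt(6)/6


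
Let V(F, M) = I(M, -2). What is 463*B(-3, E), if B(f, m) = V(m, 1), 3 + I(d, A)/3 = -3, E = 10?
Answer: -8334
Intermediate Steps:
I(d, A) = -18 (I(d, A) = -9 + 3*(-3) = -9 - 9 = -18)
V(F, M) = -18
B(f, m) = -18
463*B(-3, E) = 463*(-18) = -8334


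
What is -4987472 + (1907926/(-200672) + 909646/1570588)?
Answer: -196489937740126821/39396629392 ≈ -4.9875e+6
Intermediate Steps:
-4987472 + (1907926/(-200672) + 909646/1570588) = -4987472 + (1907926*(-1/200672) + 909646*(1/1570588)) = -4987472 + (-953963/100336 + 454823/785294) = -4987472 - 351753149797/39396629392 = -196489937740126821/39396629392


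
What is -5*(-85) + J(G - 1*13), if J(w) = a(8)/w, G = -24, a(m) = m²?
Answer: 15661/37 ≈ 423.27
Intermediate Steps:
J(w) = 64/w (J(w) = 8²/w = 64/w)
-5*(-85) + J(G - 1*13) = -5*(-85) + 64/(-24 - 1*13) = 425 + 64/(-24 - 13) = 425 + 64/(-37) = 425 + 64*(-1/37) = 425 - 64/37 = 15661/37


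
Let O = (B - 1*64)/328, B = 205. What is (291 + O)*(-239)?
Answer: -22845771/328 ≈ -69652.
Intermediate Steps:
O = 141/328 (O = (205 - 1*64)/328 = (205 - 64)*(1/328) = 141*(1/328) = 141/328 ≈ 0.42988)
(291 + O)*(-239) = (291 + 141/328)*(-239) = (95589/328)*(-239) = -22845771/328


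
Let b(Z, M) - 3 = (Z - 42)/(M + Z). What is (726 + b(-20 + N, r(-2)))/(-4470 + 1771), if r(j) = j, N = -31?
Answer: -38730/143047 ≈ -0.27075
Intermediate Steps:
b(Z, M) = 3 + (-42 + Z)/(M + Z) (b(Z, M) = 3 + (Z - 42)/(M + Z) = 3 + (-42 + Z)/(M + Z))
(726 + b(-20 + N, r(-2)))/(-4470 + 1771) = (726 + (-42 + 3*(-2) + 4*(-20 - 31))/(-2 + (-20 - 31)))/(-4470 + 1771) = (726 + (-42 - 6 + 4*(-51))/(-2 - 51))/(-2699) = (726 + (-42 - 6 - 204)/(-53))*(-1/2699) = (726 - 1/53*(-252))*(-1/2699) = (726 + 252/53)*(-1/2699) = (38730/53)*(-1/2699) = -38730/143047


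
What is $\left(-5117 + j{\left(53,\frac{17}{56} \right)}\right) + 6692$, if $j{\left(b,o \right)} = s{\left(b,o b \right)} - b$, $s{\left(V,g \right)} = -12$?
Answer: $1510$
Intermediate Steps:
$j{\left(b,o \right)} = -12 - b$
$\left(-5117 + j{\left(53,\frac{17}{56} \right)}\right) + 6692 = \left(-5117 - 65\right) + 6692 = -5182 + 6692 = 1510$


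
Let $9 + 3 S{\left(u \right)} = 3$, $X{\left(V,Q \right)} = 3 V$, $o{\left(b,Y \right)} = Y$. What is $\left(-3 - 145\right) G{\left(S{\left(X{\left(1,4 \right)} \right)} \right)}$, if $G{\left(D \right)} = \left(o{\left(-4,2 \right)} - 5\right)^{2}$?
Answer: $-1332$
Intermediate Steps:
$S{\left(u \right)} = -2$ ($S{\left(u \right)} = -3 + \frac{1}{3} \cdot 3 = -3 + 1 = -2$)
$G{\left(D \right)} = 9$ ($G{\left(D \right)} = \left(2 - 5\right)^{2} = \left(-3\right)^{2} = 9$)
$\left(-3 - 145\right) G{\left(S{\left(X{\left(1,4 \right)} \right)} \right)} = \left(-3 - 145\right) 9 = \left(-148\right) 9 = -1332$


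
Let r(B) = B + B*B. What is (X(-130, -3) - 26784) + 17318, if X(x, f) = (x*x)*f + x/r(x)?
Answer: -7761415/129 ≈ -60166.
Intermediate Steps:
r(B) = B + B²
X(x, f) = 1/(1 + x) + f*x² (X(x, f) = (x*x)*f + x/((x*(1 + x))) = x²*f + x*(1/(x*(1 + x))) = f*x² + 1/(1 + x) = 1/(1 + x) + f*x²)
(X(-130, -3) - 26784) + 17318 = ((1 - 3*(-130)²*(1 - 130))/(1 - 130) - 26784) + 17318 = ((1 - 3*16900*(-129))/(-129) - 26784) + 17318 = (-(1 + 6540300)/129 - 26784) + 17318 = (-1/129*6540301 - 26784) + 17318 = (-6540301/129 - 26784) + 17318 = -9995437/129 + 17318 = -7761415/129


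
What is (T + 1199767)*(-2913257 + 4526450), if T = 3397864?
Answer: 7416866145783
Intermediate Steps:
(T + 1199767)*(-2913257 + 4526450) = (3397864 + 1199767)*(-2913257 + 4526450) = 4597631*1613193 = 7416866145783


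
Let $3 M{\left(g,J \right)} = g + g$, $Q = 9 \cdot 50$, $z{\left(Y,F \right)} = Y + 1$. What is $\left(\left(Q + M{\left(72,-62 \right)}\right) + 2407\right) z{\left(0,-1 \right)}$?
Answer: $2905$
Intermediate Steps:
$z{\left(Y,F \right)} = 1 + Y$
$Q = 450$
$M{\left(g,J \right)} = \frac{2 g}{3}$ ($M{\left(g,J \right)} = \frac{g + g}{3} = \frac{2 g}{3}$)
$\left(\left(Q + M{\left(72,-62 \right)}\right) + 2407\right) z{\left(0,-1 \right)} = \left(\left(450 + \frac{2}{3} \cdot 72\right) + 2407\right) \left(1 + 0\right) = \left(\left(450 + 48\right) + 2407\right) 1 = \left(498 + 2407\right) 1 = 2905 \cdot 1 = 2905$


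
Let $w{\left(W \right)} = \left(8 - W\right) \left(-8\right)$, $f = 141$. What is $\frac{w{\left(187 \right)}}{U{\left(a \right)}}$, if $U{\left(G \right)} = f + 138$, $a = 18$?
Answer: $\frac{1432}{279} \approx 5.1326$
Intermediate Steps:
$w{\left(W \right)} = -64 + 8 W$
$U{\left(G \right)} = 279$ ($U{\left(G \right)} = 141 + 138 = 279$)
$\frac{w{\left(187 \right)}}{U{\left(a \right)}} = \frac{-64 + 8 \cdot 187}{279} = \left(-64 + 1496\right) \frac{1}{279} = 1432 \cdot \frac{1}{279} = \frac{1432}{279}$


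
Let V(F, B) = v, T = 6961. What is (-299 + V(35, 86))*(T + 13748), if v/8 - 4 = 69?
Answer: 5902065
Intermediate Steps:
v = 584 (v = 32 + 8*69 = 32 + 552 = 584)
V(F, B) = 584
(-299 + V(35, 86))*(T + 13748) = (-299 + 584)*(6961 + 13748) = 285*20709 = 5902065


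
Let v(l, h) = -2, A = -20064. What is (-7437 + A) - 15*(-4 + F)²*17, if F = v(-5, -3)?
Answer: -36681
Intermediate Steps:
F = -2
(-7437 + A) - 15*(-4 + F)²*17 = (-7437 - 20064) - 15*(-4 - 2)²*17 = -27501 - 15*(-6)²*17 = -27501 - 15*36*17 = -27501 - 540*17 = -27501 - 9180 = -36681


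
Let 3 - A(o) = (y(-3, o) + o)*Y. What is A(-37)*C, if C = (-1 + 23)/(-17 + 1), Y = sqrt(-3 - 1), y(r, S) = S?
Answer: -33/8 - 407*I/2 ≈ -4.125 - 203.5*I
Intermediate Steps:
Y = 2*I (Y = sqrt(-4) = 2*I ≈ 2.0*I)
C = -11/8 (C = 22/(-16) = 22*(-1/16) = -11/8 ≈ -1.3750)
A(o) = 3 - 4*I*o (A(o) = 3 - (o + o)*2*I = 3 - 2*o*2*I = 3 - 4*I*o)
A(-37)*C = (3 - 4*I*(-37))*(-11/8) = (3 + 148*I)*(-11/8) = -33/8 - 407*I/2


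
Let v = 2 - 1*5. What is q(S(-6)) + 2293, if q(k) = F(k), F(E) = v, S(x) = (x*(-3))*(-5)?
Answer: 2290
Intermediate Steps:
S(x) = 15*x (S(x) = -3*x*(-5) = 15*x)
v = -3 (v = 2 - 5 = -3)
F(E) = -3
q(k) = -3
q(S(-6)) + 2293 = -3 + 2293 = 2290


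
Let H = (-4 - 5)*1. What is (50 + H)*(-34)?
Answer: -1394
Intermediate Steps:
H = -9 (H = -9*1 = -9)
(50 + H)*(-34) = (50 - 9)*(-34) = 41*(-34) = -1394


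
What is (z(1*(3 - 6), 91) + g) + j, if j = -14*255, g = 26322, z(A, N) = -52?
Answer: 22700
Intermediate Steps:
j = -3570
(z(1*(3 - 6), 91) + g) + j = (-52 + 26322) - 3570 = 26270 - 3570 = 22700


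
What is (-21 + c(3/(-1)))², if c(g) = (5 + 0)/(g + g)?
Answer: 17161/36 ≈ 476.69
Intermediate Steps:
c(g) = 5/(2*g) (c(g) = 5/((2*g)) = 5*(1/(2*g)) = 5/(2*g))
(-21 + c(3/(-1)))² = (-21 + 5/(2*((3/(-1)))))² = (-21 + 5/(2*((3*(-1)))))² = (-21 + (5/2)/(-3))² = (-21 + (5/2)*(-⅓))² = (-21 - ⅚)² = (-131/6)² = 17161/36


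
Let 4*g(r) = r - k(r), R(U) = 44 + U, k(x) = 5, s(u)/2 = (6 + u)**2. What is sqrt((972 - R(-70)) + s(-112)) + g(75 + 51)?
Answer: 121/4 + sqrt(23470) ≈ 183.45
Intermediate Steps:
s(u) = 2*(6 + u)**2
g(r) = -5/4 + r/4 (g(r) = (r - 1*5)/4 = (r - 5)/4 = (-5 + r)/4 = -5/4 + r/4)
sqrt((972 - R(-70)) + s(-112)) + g(75 + 51) = sqrt((972 - (44 - 70)) + 2*(6 - 112)**2) + (-5/4 + (75 + 51)/4) = sqrt((972 - 1*(-26)) + 2*(-106)**2) + (-5/4 + (1/4)*126) = sqrt((972 + 26) + 2*11236) + (-5/4 + 63/2) = sqrt(998 + 22472) + 121/4 = sqrt(23470) + 121/4 = 121/4 + sqrt(23470)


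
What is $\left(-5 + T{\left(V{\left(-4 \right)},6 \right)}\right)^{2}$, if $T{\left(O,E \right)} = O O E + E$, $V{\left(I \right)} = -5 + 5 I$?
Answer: $14070001$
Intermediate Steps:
$T{\left(O,E \right)} = E + E O^{2}$ ($T{\left(O,E \right)} = O^{2} E + E = E O^{2} + E = E + E O^{2}$)
$\left(-5 + T{\left(V{\left(-4 \right)},6 \right)}\right)^{2} = \left(-5 + 6 \left(1 + \left(-5 + 5 \left(-4\right)\right)^{2}\right)\right)^{2} = \left(-5 + 6 \left(1 + \left(-5 - 20\right)^{2}\right)\right)^{2} = \left(-5 + 6 \left(1 + \left(-25\right)^{2}\right)\right)^{2} = \left(-5 + 6 \left(1 + 625\right)\right)^{2} = \left(-5 + 6 \cdot 626\right)^{2} = \left(-5 + 3756\right)^{2} = 3751^{2} = 14070001$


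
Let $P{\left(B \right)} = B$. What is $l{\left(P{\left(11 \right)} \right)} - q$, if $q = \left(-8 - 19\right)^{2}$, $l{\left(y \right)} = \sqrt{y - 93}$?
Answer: $-729 + i \sqrt{82} \approx -729.0 + 9.0554 i$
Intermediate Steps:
$l{\left(y \right)} = \sqrt{-93 + y}$
$q = 729$ ($q = \left(-27\right)^{2} = 729$)
$l{\left(P{\left(11 \right)} \right)} - q = \sqrt{-93 + 11} - 729 = \sqrt{-82} - 729 = i \sqrt{82} - 729 = -729 + i \sqrt{82}$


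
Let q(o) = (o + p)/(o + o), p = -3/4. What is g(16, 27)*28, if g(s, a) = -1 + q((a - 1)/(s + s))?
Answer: -350/13 ≈ -26.923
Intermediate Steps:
p = -3/4 (p = -3*1/4 = -3/4 ≈ -0.75000)
q(o) = (-3/4 + o)/(2*o) (q(o) = (o - 3/4)/(o + o) = (-3/4 + o)/((2*o)) = (-3/4 + o)*(1/(2*o)) = (-3/4 + o)/(2*o))
g(s, a) = -1 + s*(-3 + 2*(-1 + a)/s)/(4*(-1 + a)) (g(s, a) = -1 + (-3 + 4*((a - 1)/(s + s)))/(8*(((a - 1)/(s + s)))) = -1 + (-3 + 4*((-1 + a)/((2*s))))/(8*(((-1 + a)/((2*s))))) = -1 + (-3 + 4*((-1 + a)*(1/(2*s))))/(8*(((-1 + a)*(1/(2*s))))) = -1 + (-3 + 4*((-1 + a)/(2*s)))/(8*(((-1 + a)/(2*s)))) = -1 + (2*s/(-1 + a))*(-3 + 2*(-1 + a)/s)/8 = -1 + s*(-3 + 2*(-1 + a)/s)/(4*(-1 + a)))
g(16, 27)*28 = ((2 - 3*16 - 2*27)/(4*(-1 + 27)))*28 = ((1/4)*(2 - 48 - 54)/26)*28 = ((1/4)*(1/26)*(-100))*28 = -25/26*28 = -350/13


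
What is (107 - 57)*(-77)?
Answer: -3850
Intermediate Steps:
(107 - 57)*(-77) = 50*(-77) = -3850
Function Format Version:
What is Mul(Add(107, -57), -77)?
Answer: -3850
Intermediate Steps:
Mul(Add(107, -57), -77) = Mul(50, -77) = -3850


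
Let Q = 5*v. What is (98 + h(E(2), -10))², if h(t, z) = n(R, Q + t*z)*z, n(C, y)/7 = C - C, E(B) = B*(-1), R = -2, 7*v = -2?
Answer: 9604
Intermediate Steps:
v = -2/7 (v = (⅐)*(-2) = -2/7 ≈ -0.28571)
Q = -10/7 (Q = 5*(-2/7) = -10/7 ≈ -1.4286)
E(B) = -B
n(C, y) = 0 (n(C, y) = 7*(C - C) = 7*0 = 0)
h(t, z) = 0 (h(t, z) = 0*z = 0)
(98 + h(E(2), -10))² = (98 + 0)² = 98² = 9604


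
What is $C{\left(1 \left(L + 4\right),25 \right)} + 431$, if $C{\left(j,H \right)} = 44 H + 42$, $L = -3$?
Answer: $1573$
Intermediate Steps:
$C{\left(j,H \right)} = 42 + 44 H$
$C{\left(1 \left(L + 4\right),25 \right)} + 431 = \left(42 + 44 \cdot 25\right) + 431 = \left(42 + 1100\right) + 431 = 1142 + 431 = 1573$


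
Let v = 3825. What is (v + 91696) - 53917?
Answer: 41604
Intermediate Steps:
(v + 91696) - 53917 = (3825 + 91696) - 53917 = 95521 - 53917 = 41604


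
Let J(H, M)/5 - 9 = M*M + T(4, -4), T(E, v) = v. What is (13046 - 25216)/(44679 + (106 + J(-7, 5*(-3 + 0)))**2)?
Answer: -2434/324443 ≈ -0.0075021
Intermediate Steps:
J(H, M) = 25 + 5*M**2 (J(H, M) = 45 + 5*(M*M - 4) = 45 + 5*(M**2 - 4) = 45 + 5*(-4 + M**2) = 45 + (-20 + 5*M**2) = 25 + 5*M**2)
(13046 - 25216)/(44679 + (106 + J(-7, 5*(-3 + 0)))**2) = (13046 - 25216)/(44679 + (106 + (25 + 5*(5*(-3 + 0))**2))**2) = -12170/(44679 + (106 + (25 + 5*(5*(-3))**2))**2) = -12170/(44679 + (106 + (25 + 5*(-15)**2))**2) = -12170/(44679 + (106 + (25 + 5*225))**2) = -12170/(44679 + (106 + (25 + 1125))**2) = -12170/(44679 + (106 + 1150)**2) = -12170/(44679 + 1256**2) = -12170/(44679 + 1577536) = -12170/1622215 = -12170*1/1622215 = -2434/324443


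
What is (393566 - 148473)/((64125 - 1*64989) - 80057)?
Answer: -245093/80921 ≈ -3.0288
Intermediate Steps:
(393566 - 148473)/((64125 - 1*64989) - 80057) = 245093/((64125 - 64989) - 80057) = 245093/(-864 - 80057) = 245093/(-80921) = 245093*(-1/80921) = -245093/80921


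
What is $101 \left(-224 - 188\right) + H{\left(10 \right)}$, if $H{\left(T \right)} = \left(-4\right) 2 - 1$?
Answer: $-41621$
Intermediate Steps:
$H{\left(T \right)} = -9$ ($H{\left(T \right)} = -8 - 1 = -9$)
$101 \left(-224 - 188\right) + H{\left(10 \right)} = 101 \left(-224 - 188\right) - 9 = 101 \left(-412\right) - 9 = -41612 - 9 = -41621$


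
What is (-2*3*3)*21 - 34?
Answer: -412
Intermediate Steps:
(-2*3*3)*21 - 34 = -6*3*21 - 34 = -18*21 - 34 = -378 - 34 = -412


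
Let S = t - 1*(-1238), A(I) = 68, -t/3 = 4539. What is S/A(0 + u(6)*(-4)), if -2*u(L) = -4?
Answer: -12379/68 ≈ -182.04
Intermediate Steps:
t = -13617 (t = -3*4539 = -13617)
u(L) = 2 (u(L) = -½*(-4) = 2)
S = -12379 (S = -13617 - 1*(-1238) = -13617 + 1238 = -12379)
S/A(0 + u(6)*(-4)) = -12379/68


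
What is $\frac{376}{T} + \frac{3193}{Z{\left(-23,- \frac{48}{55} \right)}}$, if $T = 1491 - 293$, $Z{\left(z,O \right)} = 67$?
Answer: $\frac{1925203}{40133} \approx 47.971$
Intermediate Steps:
$T = 1198$ ($T = 1491 - 293 = 1198$)
$\frac{376}{T} + \frac{3193}{Z{\left(-23,- \frac{48}{55} \right)}} = \frac{376}{1198} + \frac{3193}{67} = 376 \cdot \frac{1}{1198} + 3193 \cdot \frac{1}{67} = \frac{188}{599} + \frac{3193}{67} = \frac{1925203}{40133}$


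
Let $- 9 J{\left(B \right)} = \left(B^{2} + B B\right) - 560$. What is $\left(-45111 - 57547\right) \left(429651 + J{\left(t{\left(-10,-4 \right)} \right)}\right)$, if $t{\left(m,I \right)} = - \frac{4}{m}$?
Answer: $- \frac{3308512223762}{75} \approx -4.4113 \cdot 10^{10}$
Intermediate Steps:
$J{\left(B \right)} = \frac{560}{9} - \frac{2 B^{2}}{9}$ ($J{\left(B \right)} = - \frac{\left(B^{2} + B B\right) - 560}{9} = - \frac{\left(B^{2} + B^{2}\right) - 560}{9} = - \frac{2 B^{2} - 560}{9} = - \frac{-560 + 2 B^{2}}{9} = \frac{560}{9} - \frac{2 B^{2}}{9}$)
$\left(-45111 - 57547\right) \left(429651 + J{\left(t{\left(-10,-4 \right)} \right)}\right) = \left(-45111 - 57547\right) \left(429651 + \left(\frac{560}{9} - \frac{2 \left(- \frac{4}{-10}\right)^{2}}{9}\right)\right) = - 102658 \left(429651 + \left(\frac{560}{9} - \frac{2 \left(\left(-4\right) \left(- \frac{1}{10}\right)\right)^{2}}{9}\right)\right) = - 102658 \left(429651 + \left(\frac{560}{9} - \frac{2 \left(\frac{2}{5}\right)^{2}}{9}\right)\right) = - 102658 \left(429651 + \left(\frac{560}{9} - \frac{8}{225}\right)\right) = - 102658 \left(429651 + \frac{4664}{75}\right) = \left(-102658\right) \frac{32228489}{75} = - \frac{3308512223762}{75}$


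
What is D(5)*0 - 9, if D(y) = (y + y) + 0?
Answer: -9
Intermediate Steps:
D(y) = 2*y (D(y) = 2*y + 0 = 2*y)
D(5)*0 - 9 = (2*5)*0 - 9 = 10*0 - 9 = 0 - 9 = -9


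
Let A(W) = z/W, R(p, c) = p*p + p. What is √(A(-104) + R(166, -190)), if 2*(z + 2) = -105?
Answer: √74961705/52 ≈ 166.50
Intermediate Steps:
z = -109/2 (z = -2 + (½)*(-105) = -2 - 105/2 = -109/2 ≈ -54.500)
R(p, c) = p + p² (R(p, c) = p² + p = p + p²)
A(W) = -109/(2*W)
√(A(-104) + R(166, -190)) = √(-109/2/(-104) + 166*(1 + 166)) = √(-109/2*(-1/104) + 166*167) = √(109/208 + 27722) = √(5766285/208) = √74961705/52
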